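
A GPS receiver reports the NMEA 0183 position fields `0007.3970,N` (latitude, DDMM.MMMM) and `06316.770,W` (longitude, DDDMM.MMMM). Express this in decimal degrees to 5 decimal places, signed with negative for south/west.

0.12328, -63.27950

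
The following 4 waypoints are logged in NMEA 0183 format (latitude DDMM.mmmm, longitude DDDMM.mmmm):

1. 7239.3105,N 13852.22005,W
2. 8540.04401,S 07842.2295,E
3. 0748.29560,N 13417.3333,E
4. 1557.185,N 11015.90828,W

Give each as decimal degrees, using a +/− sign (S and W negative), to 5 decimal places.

1. 72.65518, -138.87033
2. -85.66740, 78.70383
3. 7.80493, 134.28889
4. 15.95308, -110.26514

Point 1:
  Latitude: split at 2 digits → 72° and 39.3105′; 72 + 39.3105/60 = 72.655175
  N ⇒ keep positive
  Longitude: split at 3 digits → 138° and 52.22005′; 138 + 52.22005/60 = 138.870334
  W → negative
Point 2:
  φ: split at 2 digits → 85° and 40.04401′; 85 + 40.04401/60 = 85.667400
  hemisphere S, so the sign is −
  Lon: split at 3 digits → 078° and 42.2295′; 78 + 42.2295/60 = 78.703825
  E → positive
Point 3:
  Latitude: degrees = first 2 digits = 7, minutes = 48.2956; 7 + 48.2956/60 = 7.804927
  N ⇒ keep positive
  Longitude: split at 3 digits → 134° and 17.3333′; 134 + 17.3333/60 = 134.288888
  E ⇒ keep positive
Point 4:
  Lat: degrees = first 2 digits = 15, minutes = 57.185; 15 + 57.185/60 = 15.953083
  N → positive
  λ: degrees = first 3 digits = 110, minutes = 15.90828; 110 + 15.90828/60 = 110.265138
  hemisphere W, so the sign is −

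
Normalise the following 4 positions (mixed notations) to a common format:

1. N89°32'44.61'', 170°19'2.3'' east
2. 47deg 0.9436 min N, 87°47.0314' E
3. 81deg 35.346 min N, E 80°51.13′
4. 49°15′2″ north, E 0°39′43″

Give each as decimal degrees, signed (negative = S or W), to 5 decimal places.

Point 1:
  φ: 32′ + 44.61″ = 32.74350′; 89 + 32.74350/60 = 89.545725
  N ⇒ keep positive
  λ: 19′ + 2.3″ = 19.03833′; 170 + 19.03833/60 = 170.317306
  E ⇒ keep positive
Point 2:
  Lat: 47 + 0.9436/60 = 47.015727
  N → positive
  Lon: 47.0314′ = 0.783857°; total 87.783857
  E ⇒ keep positive
Point 3:
  Latitude: 35.346′ = 0.589100°; total 81.589100
  N → positive
  Longitude: 80 + 51.13/60 = 80.852167
  E ⇒ keep positive
Point 4:
  Latitude: 49 + 15/60 + 2/3600 = 49.250556
  N → positive
  Longitude: 0° + 39/60 + 43/3600 = 0 + 0.650000 + 0.011944 = 0.661944
  E → positive

1. 89.54573, 170.31731
2. 47.01573, 87.78386
3. 81.58910, 80.85217
4. 49.25056, 0.66194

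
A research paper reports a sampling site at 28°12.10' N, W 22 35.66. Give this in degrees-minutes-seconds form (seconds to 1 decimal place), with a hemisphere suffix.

Latitude: fractional minutes 0.10000 × 60 = 6.000″
Lon: fractional minutes 0.66000 × 60 = 39.600″

28°12′6.0″ N, 22°35′39.6″ W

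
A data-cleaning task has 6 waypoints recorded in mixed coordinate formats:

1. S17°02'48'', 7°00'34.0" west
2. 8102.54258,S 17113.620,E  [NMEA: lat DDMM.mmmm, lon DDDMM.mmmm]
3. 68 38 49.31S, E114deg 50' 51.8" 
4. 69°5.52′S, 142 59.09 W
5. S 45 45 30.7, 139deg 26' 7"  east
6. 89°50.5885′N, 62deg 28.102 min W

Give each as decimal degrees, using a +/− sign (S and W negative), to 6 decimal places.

1. -17.046667, -7.009444
2. -81.042376, 171.227000
3. -68.647031, 114.847722
4. -69.092000, -142.984833
5. -45.758528, 139.435278
6. 89.843142, -62.468367

Point 1:
  φ: 2′ + 48″ = 2.80000′; 17 + 2.80000/60 = 17.0466667
  S ⇒ negate
  Longitude: 7° + 0/60 + 34/3600 = 7 + 0.000000 + 0.009444 = 7.0094444
  W ⇒ negate
Point 2:
  Lat: degrees = first 2 digits = 81, minutes = 2.54258; 81 + 2.54258/60 = 81.0423763
  hemisphere S, so the sign is −
  Longitude: degrees = first 3 digits = 171, minutes = 13.62; 171 + 13.62/60 = 171.2270000
  E → positive
Point 3:
  φ: 68 + 38/60 + 49.31/3600 = 68.6470306
  hemisphere S, so the sign is −
  λ: 50′ + 51.8″ = 50.86333′; 114 + 50.86333/60 = 114.8477222
  E → positive
Point 4:
  Latitude: 69 + 5.52/60 = 69.0920000
  hemisphere S, so the sign is −
  Longitude: 59.09′ = 0.984833°; total 142.9848333
  W ⇒ negate
Point 5:
  Latitude: 45′ + 30.7″ = 45.51167′; 45 + 45.51167/60 = 45.7585278
  S ⇒ negate
  Longitude: 139° + 26/60 + 7/3600 = 139 + 0.433333 + 0.001944 = 139.4352778
  E ⇒ keep positive
Point 6:
  Lat: 50.5885′ = 0.843142°; total 89.8431417
  N ⇒ keep positive
  Lon: 28.102′ = 0.468367°; total 62.4683667
  W ⇒ negate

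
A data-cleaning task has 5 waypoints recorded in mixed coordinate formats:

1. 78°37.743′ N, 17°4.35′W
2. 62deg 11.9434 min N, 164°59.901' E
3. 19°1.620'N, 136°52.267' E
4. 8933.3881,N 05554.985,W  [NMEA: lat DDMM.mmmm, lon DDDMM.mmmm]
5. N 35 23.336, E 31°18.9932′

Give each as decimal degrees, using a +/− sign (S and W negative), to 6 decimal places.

Point 1:
  φ: 37.743′ = 0.629050°; total 78.6290500
  N ⇒ keep positive
  Lon: 4.35′ = 0.072500°; total 17.0725000
  hemisphere W, so the sign is −
Point 2:
  Latitude: 62 + 11.9434/60 = 62.1990567
  N ⇒ keep positive
  λ: 164 + 59.901/60 = 164.9983500
  E ⇒ keep positive
Point 3:
  Lat: 19 + 1.62/60 = 19.0270000
  N → positive
  Lon: 52.267′ = 0.871117°; total 136.8711167
  E ⇒ keep positive
Point 4:
  Latitude: split at 2 digits → 89° and 33.3881′; 89 + 33.3881/60 = 89.5564683
  N → positive
  Longitude: split at 3 digits → 055° and 54.985′; 55 + 54.985/60 = 55.9164167
  W ⇒ negate
Point 5:
  Lat: 35 + 23.336/60 = 35.3889333
  N → positive
  Longitude: 18.9932′ = 0.316553°; total 31.3165533
  E → positive

1. 78.629050, -17.072500
2. 62.199057, 164.998350
3. 19.027000, 136.871117
4. 89.556468, -55.916417
5. 35.388933, 31.316553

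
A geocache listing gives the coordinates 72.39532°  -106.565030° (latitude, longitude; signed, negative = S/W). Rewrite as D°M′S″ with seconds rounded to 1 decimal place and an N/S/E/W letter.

72°23′43.2″ N, 106°33′54.1″ W

Latitude: 0.395320° → 23.71920′; 0.71920 × 60 = 43.152″
Longitude is negative → W; |value| = 106.565030
λ: 0.565030 × 60 = 33.90180′ → 33′, remainder × 60 = 54.108″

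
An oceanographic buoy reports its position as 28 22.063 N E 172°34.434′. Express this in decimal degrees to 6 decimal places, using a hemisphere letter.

28.367717° N, 172.573900° E

φ: 22.063′ = 0.367717°; total 28.3677167
Lon: 34.434′ = 0.573900°; total 172.5739000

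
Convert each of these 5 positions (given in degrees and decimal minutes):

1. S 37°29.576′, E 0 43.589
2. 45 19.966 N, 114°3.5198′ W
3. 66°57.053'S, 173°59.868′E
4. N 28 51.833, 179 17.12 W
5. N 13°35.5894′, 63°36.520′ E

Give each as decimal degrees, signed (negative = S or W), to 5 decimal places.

1. -37.49293, 0.72648
2. 45.33277, -114.05866
3. -66.95088, 173.99780
4. 28.86388, -179.28533
5. 13.59316, 63.60867

Point 1:
  Latitude: 29.576′ = 0.492933°; total 37.492933
  S ⇒ negate
  Lon: 43.589′ = 0.726483°; total 0.726483
  E ⇒ keep positive
Point 2:
  Lat: 19.966′ = 0.332767°; total 45.332767
  N → positive
  Lon: 3.5198′ = 0.058663°; total 114.058663
  hemisphere W, so the sign is −
Point 3:
  φ: 66 + 57.053/60 = 66.950883
  hemisphere S, so the sign is −
  Lon: 173 + 59.868/60 = 173.997800
  E → positive
Point 4:
  φ: 28 + 51.833/60 = 28.863883
  N ⇒ keep positive
  Lon: 17.12′ = 0.285333°; total 179.285333
  W → negative
Point 5:
  Latitude: 35.5894′ = 0.593157°; total 13.593157
  N → positive
  Longitude: 63 + 36.52/60 = 63.608667
  E → positive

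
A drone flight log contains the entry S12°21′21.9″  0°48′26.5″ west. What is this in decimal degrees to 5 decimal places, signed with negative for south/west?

Latitude: 21′ + 21.9″ = 21.36500′; 12 + 21.36500/60 = 12.356083
S ⇒ negate
Lon: 0 + 48/60 + 26.5/3600 = 0.807361
hemisphere W, so the sign is −

-12.35608, -0.80736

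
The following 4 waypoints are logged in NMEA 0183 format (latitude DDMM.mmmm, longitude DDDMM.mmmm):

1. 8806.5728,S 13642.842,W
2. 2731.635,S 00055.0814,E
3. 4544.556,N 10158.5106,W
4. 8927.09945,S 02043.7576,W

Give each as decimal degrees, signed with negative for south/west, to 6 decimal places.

1. -88.109547, -136.714033
2. -27.527250, 0.918023
3. 45.742600, -101.975177
4. -89.451658, -20.729293

Point 1:
  Lat: degrees = first 2 digits = 88, minutes = 6.5728; 88 + 6.5728/60 = 88.1095467
  S → negative
  Longitude: degrees = first 3 digits = 136, minutes = 42.842; 136 + 42.842/60 = 136.7140333
  W ⇒ negate
Point 2:
  Latitude: split at 2 digits → 27° and 31.635′; 27 + 31.635/60 = 27.5272500
  hemisphere S, so the sign is −
  Lon: degrees = first 3 digits = 0, minutes = 55.0814; 0 + 55.0814/60 = 0.9180233
  E ⇒ keep positive
Point 3:
  Latitude: degrees = first 2 digits = 45, minutes = 44.556; 45 + 44.556/60 = 45.7426000
  N ⇒ keep positive
  Longitude: degrees = first 3 digits = 101, minutes = 58.5106; 101 + 58.5106/60 = 101.9751767
  W ⇒ negate
Point 4:
  Latitude: split at 2 digits → 89° and 27.09945′; 89 + 27.09945/60 = 89.4516575
  S ⇒ negate
  λ: degrees = first 3 digits = 20, minutes = 43.7576; 20 + 43.7576/60 = 20.7292933
  hemisphere W, so the sign is −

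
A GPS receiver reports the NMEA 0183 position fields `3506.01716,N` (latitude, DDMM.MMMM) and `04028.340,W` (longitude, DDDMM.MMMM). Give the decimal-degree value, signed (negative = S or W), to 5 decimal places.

φ: split at 2 digits → 35° and 6.01716′; 35 + 6.01716/60 = 35.100286
N ⇒ keep positive
Lon: degrees = first 3 digits = 40, minutes = 28.34; 40 + 28.34/60 = 40.472333
W → negative

35.10029, -40.47233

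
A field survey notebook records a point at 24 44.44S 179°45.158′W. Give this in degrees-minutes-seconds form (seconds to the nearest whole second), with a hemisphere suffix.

φ: 44.44000′ → 44′ and 0.44000 × 60 = 26.40″
Longitude: 45.15800′ → 45′ and 0.15800 × 60 = 9.48″

24°44′26″ S, 179°45′9″ W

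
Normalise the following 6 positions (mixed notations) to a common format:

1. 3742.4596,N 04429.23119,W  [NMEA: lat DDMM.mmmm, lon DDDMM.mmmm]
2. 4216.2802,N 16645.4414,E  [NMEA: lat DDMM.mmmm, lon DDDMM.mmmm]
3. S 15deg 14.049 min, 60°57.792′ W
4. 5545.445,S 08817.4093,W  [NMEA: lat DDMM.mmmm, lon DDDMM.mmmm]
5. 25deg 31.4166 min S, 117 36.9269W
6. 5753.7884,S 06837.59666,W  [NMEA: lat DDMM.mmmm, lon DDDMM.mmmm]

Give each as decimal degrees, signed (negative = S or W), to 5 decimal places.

Point 1:
  Lat: degrees = first 2 digits = 37, minutes = 42.4596; 37 + 42.4596/60 = 37.707660
  N ⇒ keep positive
  Lon: split at 3 digits → 044° and 29.23119′; 44 + 29.23119/60 = 44.487187
  hemisphere W, so the sign is −
Point 2:
  Lat: degrees = first 2 digits = 42, minutes = 16.2802; 42 + 16.2802/60 = 42.271337
  N ⇒ keep positive
  λ: degrees = first 3 digits = 166, minutes = 45.4414; 166 + 45.4414/60 = 166.757357
  E → positive
Point 3:
  φ: 15 + 14.049/60 = 15.234150
  hemisphere S, so the sign is −
  λ: 60 + 57.792/60 = 60.963200
  W → negative
Point 4:
  Lat: split at 2 digits → 55° and 45.445′; 55 + 45.445/60 = 55.757417
  S ⇒ negate
  Lon: degrees = first 3 digits = 88, minutes = 17.4093; 88 + 17.4093/60 = 88.290155
  hemisphere W, so the sign is −
Point 5:
  Lat: 31.4166′ = 0.523610°; total 25.523610
  S ⇒ negate
  λ: 36.9269′ = 0.615448°; total 117.615448
  hemisphere W, so the sign is −
Point 6:
  Lat: split at 2 digits → 57° and 53.7884′; 57 + 53.7884/60 = 57.896473
  hemisphere S, so the sign is −
  Lon: degrees = first 3 digits = 68, minutes = 37.59666; 68 + 37.59666/60 = 68.626611
  hemisphere W, so the sign is −

1. 37.70766, -44.48719
2. 42.27134, 166.75736
3. -15.23415, -60.96320
4. -55.75742, -88.29016
5. -25.52361, -117.61545
6. -57.89647, -68.62661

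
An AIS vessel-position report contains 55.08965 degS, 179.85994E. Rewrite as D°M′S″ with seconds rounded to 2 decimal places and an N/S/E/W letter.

Latitude: whole degrees 55; 5.37900′ → 5′ and 22.7400″
Longitude: 0.859940° → 51.59640′; 0.59640 × 60 = 35.7840″

55°05′22.74″ S, 179°51′35.78″ E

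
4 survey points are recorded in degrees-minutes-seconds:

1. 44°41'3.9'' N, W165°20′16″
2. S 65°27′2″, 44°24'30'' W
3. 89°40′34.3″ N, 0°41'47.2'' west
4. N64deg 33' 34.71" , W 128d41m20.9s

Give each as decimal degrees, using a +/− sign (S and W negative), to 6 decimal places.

Point 1:
  Lat: 44° + 41/60 + 3.9/3600 = 44 + 0.683333 + 0.001083 = 44.6844167
  N ⇒ keep positive
  Lon: 165 + 20/60 + 16/3600 = 165.3377778
  hemisphere W, so the sign is −
Point 2:
  φ: 65 + 27/60 + 2/3600 = 65.4505556
  S → negative
  Lon: 44° + 24/60 + 30/3600 = 44 + 0.400000 + 0.008333 = 44.4083333
  W ⇒ negate
Point 3:
  φ: 40′ + 34.3″ = 40.57167′; 89 + 40.57167/60 = 89.6761944
  N → positive
  Longitude: 41′ + 47.2″ = 41.78667′; 0 + 41.78667/60 = 0.6964444
  W ⇒ negate
Point 4:
  Latitude: 64 + 33/60 + 34.71/3600 = 64.5596417
  N ⇒ keep positive
  λ: 128 + 41/60 + 20.9/3600 = 128.6891389
  hemisphere W, so the sign is −

1. 44.684417, -165.337778
2. -65.450556, -44.408333
3. 89.676194, -0.696444
4. 64.559642, -128.689139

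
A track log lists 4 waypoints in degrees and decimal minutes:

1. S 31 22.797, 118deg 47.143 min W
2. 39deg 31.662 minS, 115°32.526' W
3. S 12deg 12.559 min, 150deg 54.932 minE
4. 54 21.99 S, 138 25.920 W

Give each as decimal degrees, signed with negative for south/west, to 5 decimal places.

Point 1:
  Lat: 22.797′ = 0.379950°; total 31.379950
  S → negative
  Lon: 47.143′ = 0.785717°; total 118.785717
  hemisphere W, so the sign is −
Point 2:
  Lat: 31.662′ = 0.527700°; total 39.527700
  S → negative
  λ: 32.526′ = 0.542100°; total 115.542100
  W ⇒ negate
Point 3:
  φ: 12.559′ = 0.209317°; total 12.209317
  hemisphere S, so the sign is −
  Longitude: 54.932′ = 0.915533°; total 150.915533
  E → positive
Point 4:
  Latitude: 21.99′ = 0.366500°; total 54.366500
  hemisphere S, so the sign is −
  Lon: 25.92′ = 0.432000°; total 138.432000
  hemisphere W, so the sign is −

1. -31.37995, -118.78572
2. -39.52770, -115.54210
3. -12.20932, 150.91553
4. -54.36650, -138.43200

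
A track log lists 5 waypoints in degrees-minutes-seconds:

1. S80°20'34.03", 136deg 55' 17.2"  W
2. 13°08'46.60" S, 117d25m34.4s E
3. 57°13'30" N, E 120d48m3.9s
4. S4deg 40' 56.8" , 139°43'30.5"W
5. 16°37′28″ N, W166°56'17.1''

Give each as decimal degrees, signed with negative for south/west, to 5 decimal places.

1. -80.34279, -136.92144
2. -13.14628, 117.42622
3. 57.22500, 120.80108
4. -4.68244, -139.72514
5. 16.62444, -166.93808

Point 1:
  Latitude: 80 + 20/60 + 34.03/3600 = 80.342786
  S ⇒ negate
  λ: 55′ + 17.2″ = 55.28667′; 136 + 55.28667/60 = 136.921444
  W → negative
Point 2:
  Latitude: 8′ + 46.6″ = 8.77667′; 13 + 8.77667/60 = 13.146278
  hemisphere S, so the sign is −
  λ: 117 + 25/60 + 34.4/3600 = 117.426222
  E ⇒ keep positive
Point 3:
  φ: 57° + 13/60 + 30/3600 = 57 + 0.216667 + 0.008333 = 57.225000
  N → positive
  Longitude: 120 + 48/60 + 3.9/3600 = 120.801083
  E ⇒ keep positive
Point 4:
  Latitude: 4 + 40/60 + 56.8/3600 = 4.682444
  S → negative
  Lon: 43′ + 30.5″ = 43.50833′; 139 + 43.50833/60 = 139.725139
  W → negative
Point 5:
  Latitude: 37′ + 28″ = 37.46667′; 16 + 37.46667/60 = 16.624444
  N ⇒ keep positive
  Lon: 166 + 56/60 + 17.1/3600 = 166.938083
  hemisphere W, so the sign is −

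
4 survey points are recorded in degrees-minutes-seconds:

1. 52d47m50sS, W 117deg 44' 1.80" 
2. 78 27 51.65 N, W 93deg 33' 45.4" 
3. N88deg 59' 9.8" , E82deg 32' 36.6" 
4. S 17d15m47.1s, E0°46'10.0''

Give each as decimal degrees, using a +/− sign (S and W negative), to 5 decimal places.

1. -52.79722, -117.73383
2. 78.46435, -93.56261
3. 88.98606, 82.54350
4. -17.26308, 0.76944

Point 1:
  Lat: 52° + 47/60 + 50/3600 = 52 + 0.783333 + 0.013889 = 52.797222
  hemisphere S, so the sign is −
  λ: 117 + 44/60 + 1.8/3600 = 117.733833
  W ⇒ negate
Point 2:
  φ: 27′ + 51.65″ = 27.86083′; 78 + 27.86083/60 = 78.464347
  N ⇒ keep positive
  Longitude: 33′ + 45.4″ = 33.75667′; 93 + 33.75667/60 = 93.562611
  W → negative
Point 3:
  Latitude: 88 + 59/60 + 9.8/3600 = 88.986056
  N ⇒ keep positive
  Lon: 32′ + 36.6″ = 32.61000′; 82 + 32.61000/60 = 82.543500
  E → positive
Point 4:
  Latitude: 15′ + 47.1″ = 15.78500′; 17 + 15.78500/60 = 17.263083
  hemisphere S, so the sign is −
  λ: 46′ + 10″ = 46.16667′; 0 + 46.16667/60 = 0.769444
  E ⇒ keep positive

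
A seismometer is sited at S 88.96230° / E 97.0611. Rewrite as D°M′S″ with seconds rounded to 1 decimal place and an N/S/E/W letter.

88°57′44.3″ S, 97°03′40.0″ E

Latitude: 0.962300 × 60 = 57.73800′ → 57′, remainder × 60 = 44.280″
Lon: whole degrees 97; 3.66600′ → 3′ and 39.960″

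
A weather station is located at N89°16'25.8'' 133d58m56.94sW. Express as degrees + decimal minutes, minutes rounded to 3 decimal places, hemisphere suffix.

Latitude: seconds/60 = 0.43000; minutes = 16 + 0.43000 = 16.43000
Longitude: 58 + 56.94/60 = 58.94900′

89° 16.430′ N, 133° 58.949′ W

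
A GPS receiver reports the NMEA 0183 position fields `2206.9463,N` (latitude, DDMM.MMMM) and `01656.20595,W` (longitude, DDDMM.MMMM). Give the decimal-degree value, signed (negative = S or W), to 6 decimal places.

22.115772, -16.936766

Lat: degrees = first 2 digits = 22, minutes = 6.9463; 22 + 6.9463/60 = 22.1157717
N ⇒ keep positive
Lon: degrees = first 3 digits = 16, minutes = 56.20595; 16 + 56.20595/60 = 16.9367658
hemisphere W, so the sign is −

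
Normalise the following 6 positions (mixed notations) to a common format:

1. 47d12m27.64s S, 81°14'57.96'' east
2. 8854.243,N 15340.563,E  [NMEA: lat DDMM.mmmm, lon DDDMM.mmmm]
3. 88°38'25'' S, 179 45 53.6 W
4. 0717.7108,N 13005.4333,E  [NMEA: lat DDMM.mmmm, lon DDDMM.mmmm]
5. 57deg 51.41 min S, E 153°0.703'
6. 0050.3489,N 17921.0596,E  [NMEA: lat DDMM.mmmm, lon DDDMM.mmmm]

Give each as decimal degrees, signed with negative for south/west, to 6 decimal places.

1. -47.207678, 81.249433
2. 88.904050, 153.676050
3. -88.640278, -179.764889
4. 7.295180, 130.090555
5. -57.856833, 153.011717
6. 0.839148, 179.350993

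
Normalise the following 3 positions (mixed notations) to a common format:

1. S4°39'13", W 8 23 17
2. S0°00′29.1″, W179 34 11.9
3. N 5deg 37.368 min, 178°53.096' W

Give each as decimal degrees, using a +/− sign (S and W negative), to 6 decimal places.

1. -4.653611, -8.388056
2. -0.008083, -179.569972
3. 5.622800, -178.884933

Point 1:
  Latitude: 4° + 39/60 + 13/3600 = 4 + 0.650000 + 0.003611 = 4.6536111
  S ⇒ negate
  Lon: 8° + 23/60 + 17/3600 = 8 + 0.383333 + 0.004722 = 8.3880556
  W → negative
Point 2:
  Latitude: 0° + 0/60 + 29.1/3600 = 0 + 0.000000 + 0.008083 = 0.0080833
  hemisphere S, so the sign is −
  Longitude: 179° + 34/60 + 11.9/3600 = 179 + 0.566667 + 0.003306 = 179.5699722
  W → negative
Point 3:
  Lat: 5 + 37.368/60 = 5.6228000
  N ⇒ keep positive
  Longitude: 178 + 53.096/60 = 178.8849333
  W → negative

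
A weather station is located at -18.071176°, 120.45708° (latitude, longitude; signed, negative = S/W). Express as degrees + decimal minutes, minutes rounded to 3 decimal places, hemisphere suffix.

Latitude is negative → S; |value| = 18.071176
Lat: fractional part 0.071176 → 4.27056 minutes
λ: 120° + 0.457080 × 60 = 120° 27.42480′

18° 4.271′ S, 120° 27.425′ E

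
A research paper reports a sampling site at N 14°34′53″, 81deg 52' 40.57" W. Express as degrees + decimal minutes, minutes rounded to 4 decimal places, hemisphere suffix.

14° 34.8833′ N, 81° 52.6762′ W

φ: seconds/60 = 0.88333; minutes = 34 + 0.88333 = 34.883333
Longitude: 52 + 40.57/60 = 52.676167′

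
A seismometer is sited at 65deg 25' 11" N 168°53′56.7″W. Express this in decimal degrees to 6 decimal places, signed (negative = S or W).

Latitude: 65 + 25/60 + 11/3600 = 65.4197222
N ⇒ keep positive
λ: 168° + 53/60 + 56.7/3600 = 168 + 0.883333 + 0.015750 = 168.8990833
hemisphere W, so the sign is −

65.419722, -168.899083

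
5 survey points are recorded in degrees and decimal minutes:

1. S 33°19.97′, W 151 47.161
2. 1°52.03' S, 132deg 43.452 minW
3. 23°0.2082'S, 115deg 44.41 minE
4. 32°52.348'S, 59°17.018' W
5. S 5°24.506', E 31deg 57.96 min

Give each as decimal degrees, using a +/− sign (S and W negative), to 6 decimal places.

1. -33.332833, -151.786017
2. -1.867167, -132.724200
3. -23.003470, 115.740167
4. -32.872467, -59.283633
5. -5.408433, 31.966000

Point 1:
  Latitude: 33 + 19.97/60 = 33.3328333
  S ⇒ negate
  Longitude: 151 + 47.161/60 = 151.7860167
  W → negative
Point 2:
  φ: 1 + 52.03/60 = 1.8671667
  S ⇒ negate
  Lon: 132 + 43.452/60 = 132.7242000
  hemisphere W, so the sign is −
Point 3:
  φ: 23 + 0.2082/60 = 23.0034700
  S → negative
  Longitude: 115 + 44.41/60 = 115.7401667
  E → positive
Point 4:
  Lat: 52.348′ = 0.872467°; total 32.8724667
  S → negative
  Longitude: 59 + 17.018/60 = 59.2836333
  W ⇒ negate
Point 5:
  Latitude: 5 + 24.506/60 = 5.4084333
  S ⇒ negate
  λ: 31 + 57.96/60 = 31.9660000
  E ⇒ keep positive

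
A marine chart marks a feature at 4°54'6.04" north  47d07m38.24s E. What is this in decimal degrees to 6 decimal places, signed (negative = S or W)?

4.901678, 47.127289

φ: 54′ + 6.04″ = 54.10067′; 4 + 54.10067/60 = 4.9016778
N → positive
λ: 47° + 7/60 + 38.24/3600 = 47 + 0.116667 + 0.010622 = 47.1272889
E ⇒ keep positive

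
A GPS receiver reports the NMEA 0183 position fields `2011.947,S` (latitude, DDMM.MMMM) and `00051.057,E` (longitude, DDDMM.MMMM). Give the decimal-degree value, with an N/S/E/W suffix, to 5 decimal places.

Latitude: split at 2 digits → 20° and 11.947′; 20 + 11.947/60 = 20.199117
Longitude: split at 3 digits → 000° and 51.057′; 0 + 51.057/60 = 0.850950

20.19912° S, 0.85095° E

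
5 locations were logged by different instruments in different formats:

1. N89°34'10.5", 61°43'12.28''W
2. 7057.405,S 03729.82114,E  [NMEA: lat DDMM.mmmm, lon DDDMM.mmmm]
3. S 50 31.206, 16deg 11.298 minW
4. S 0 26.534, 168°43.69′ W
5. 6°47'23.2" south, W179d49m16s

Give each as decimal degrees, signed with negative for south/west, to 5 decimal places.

1. 89.56958, -61.72008
2. -70.95675, 37.49702
3. -50.52010, -16.18830
4. -0.44223, -168.72817
5. -6.78978, -179.82111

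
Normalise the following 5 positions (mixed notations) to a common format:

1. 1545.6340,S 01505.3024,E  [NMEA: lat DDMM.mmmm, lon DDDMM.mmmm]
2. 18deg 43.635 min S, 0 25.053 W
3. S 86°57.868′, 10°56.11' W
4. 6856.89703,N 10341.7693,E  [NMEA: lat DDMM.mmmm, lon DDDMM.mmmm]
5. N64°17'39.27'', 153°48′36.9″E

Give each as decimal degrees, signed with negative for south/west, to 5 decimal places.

Point 1:
  φ: split at 2 digits → 15° and 45.634′; 15 + 45.634/60 = 15.760567
  S → negative
  Lon: degrees = first 3 digits = 15, minutes = 5.3024; 15 + 5.3024/60 = 15.088373
  E → positive
Point 2:
  Latitude: 43.635′ = 0.727250°; total 18.727250
  S → negative
  Longitude: 25.053′ = 0.417550°; total 0.417550
  hemisphere W, so the sign is −
Point 3:
  Lat: 86 + 57.868/60 = 86.964467
  hemisphere S, so the sign is −
  Lon: 10 + 56.11/60 = 10.935167
  W → negative
Point 4:
  Lat: split at 2 digits → 68° and 56.89703′; 68 + 56.89703/60 = 68.948284
  N ⇒ keep positive
  Lon: degrees = first 3 digits = 103, minutes = 41.7693; 103 + 41.7693/60 = 103.696155
  E ⇒ keep positive
Point 5:
  Latitude: 64 + 17/60 + 39.27/3600 = 64.294242
  N ⇒ keep positive
  λ: 48′ + 36.9″ = 48.61500′; 153 + 48.61500/60 = 153.810250
  E ⇒ keep positive

1. -15.76057, 15.08837
2. -18.72725, -0.41755
3. -86.96447, -10.93517
4. 68.94828, 103.69616
5. 64.29424, 153.81025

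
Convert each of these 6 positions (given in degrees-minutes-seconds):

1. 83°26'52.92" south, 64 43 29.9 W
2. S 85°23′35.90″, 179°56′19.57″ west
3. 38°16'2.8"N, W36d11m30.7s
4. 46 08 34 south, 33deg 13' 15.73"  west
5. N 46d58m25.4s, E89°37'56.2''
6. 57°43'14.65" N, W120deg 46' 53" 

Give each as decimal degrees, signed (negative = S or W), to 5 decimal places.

Point 1:
  Lat: 83 + 26/60 + 52.92/3600 = 83.448033
  S ⇒ negate
  λ: 43′ + 29.9″ = 43.49833′; 64 + 43.49833/60 = 64.724972
  W → negative
Point 2:
  Lat: 23′ + 35.9″ = 23.59833′; 85 + 23.59833/60 = 85.393306
  S ⇒ negate
  λ: 179 + 56/60 + 19.57/3600 = 179.938769
  hemisphere W, so the sign is −
Point 3:
  Latitude: 38 + 16/60 + 2.8/3600 = 38.267444
  N → positive
  Lon: 11′ + 30.7″ = 11.51167′; 36 + 11.51167/60 = 36.191861
  W ⇒ negate
Point 4:
  φ: 8′ + 34″ = 8.56667′; 46 + 8.56667/60 = 46.142778
  hemisphere S, so the sign is −
  λ: 13′ + 15.73″ = 13.26217′; 33 + 13.26217/60 = 33.221036
  W → negative
Point 5:
  Latitude: 46° + 58/60 + 25.4/3600 = 46 + 0.966667 + 0.007056 = 46.973722
  N → positive
  Longitude: 89° + 37/60 + 56.2/3600 = 89 + 0.616667 + 0.015611 = 89.632278
  E ⇒ keep positive
Point 6:
  Lat: 57 + 43/60 + 14.65/3600 = 57.720736
  N → positive
  λ: 120° + 46/60 + 53/3600 = 120 + 0.766667 + 0.014722 = 120.781389
  W → negative

1. -83.44803, -64.72497
2. -85.39331, -179.93877
3. 38.26744, -36.19186
4. -46.14278, -33.22104
5. 46.97372, 89.63228
6. 57.72074, -120.78139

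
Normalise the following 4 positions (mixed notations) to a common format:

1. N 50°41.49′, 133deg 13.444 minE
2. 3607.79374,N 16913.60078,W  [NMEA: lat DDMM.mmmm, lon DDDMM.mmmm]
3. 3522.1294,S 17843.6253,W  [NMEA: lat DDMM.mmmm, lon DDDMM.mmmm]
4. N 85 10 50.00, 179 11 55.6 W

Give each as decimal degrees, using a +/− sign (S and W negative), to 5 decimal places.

1. 50.69150, 133.22407
2. 36.12990, -169.22668
3. -35.36882, -178.72709
4. 85.18056, -179.19878

Point 1:
  Lat: 41.49′ = 0.691500°; total 50.691500
  N ⇒ keep positive
  Longitude: 133 + 13.444/60 = 133.224067
  E ⇒ keep positive
Point 2:
  Lat: split at 2 digits → 36° and 7.79374′; 36 + 7.79374/60 = 36.129896
  N ⇒ keep positive
  λ: degrees = first 3 digits = 169, minutes = 13.60078; 169 + 13.60078/60 = 169.226680
  W ⇒ negate
Point 3:
  Latitude: split at 2 digits → 35° and 22.1294′; 35 + 22.1294/60 = 35.368823
  S ⇒ negate
  Lon: split at 3 digits → 178° and 43.6253′; 178 + 43.6253/60 = 178.727088
  W → negative
Point 4:
  φ: 85° + 10/60 + 50/3600 = 85 + 0.166667 + 0.013889 = 85.180556
  N ⇒ keep positive
  Lon: 179 + 11/60 + 55.6/3600 = 179.198778
  W ⇒ negate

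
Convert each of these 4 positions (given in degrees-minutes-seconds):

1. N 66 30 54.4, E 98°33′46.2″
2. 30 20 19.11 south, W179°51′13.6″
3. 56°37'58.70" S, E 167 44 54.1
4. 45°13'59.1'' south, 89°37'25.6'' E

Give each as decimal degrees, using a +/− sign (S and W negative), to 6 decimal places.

Point 1:
  Lat: 30′ + 54.4″ = 30.90667′; 66 + 30.90667/60 = 66.5151111
  N → positive
  λ: 98° + 33/60 + 46.2/3600 = 98 + 0.550000 + 0.012833 = 98.5628333
  E ⇒ keep positive
Point 2:
  Latitude: 20′ + 19.11″ = 20.31850′; 30 + 20.31850/60 = 30.3386417
  hemisphere S, so the sign is −
  λ: 179 + 51/60 + 13.6/3600 = 179.8537778
  hemisphere W, so the sign is −
Point 3:
  φ: 56 + 37/60 + 58.7/3600 = 56.6329722
  S → negative
  λ: 167 + 44/60 + 54.1/3600 = 167.7483611
  E ⇒ keep positive
Point 4:
  φ: 45 + 13/60 + 59.1/3600 = 45.2330833
  S → negative
  Lon: 89° + 37/60 + 25.6/3600 = 89 + 0.616667 + 0.007111 = 89.6237778
  E → positive

1. 66.515111, 98.562833
2. -30.338642, -179.853778
3. -56.632972, 167.748361
4. -45.233083, 89.623778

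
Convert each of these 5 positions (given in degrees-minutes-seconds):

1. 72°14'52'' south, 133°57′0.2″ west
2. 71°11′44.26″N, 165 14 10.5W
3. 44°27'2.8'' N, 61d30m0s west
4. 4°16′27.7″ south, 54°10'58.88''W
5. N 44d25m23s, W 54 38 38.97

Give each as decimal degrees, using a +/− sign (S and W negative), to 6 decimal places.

Point 1:
  φ: 72° + 14/60 + 52/3600 = 72 + 0.233333 + 0.014444 = 72.2477778
  S ⇒ negate
  λ: 57′ + 0.2″ = 57.00333′; 133 + 57.00333/60 = 133.9500556
  W → negative
Point 2:
  Lat: 71 + 11/60 + 44.26/3600 = 71.1956278
  N → positive
  Longitude: 14′ + 10.5″ = 14.17500′; 165 + 14.17500/60 = 165.2362500
  hemisphere W, so the sign is −
Point 3:
  Lat: 44 + 27/60 + 2.8/3600 = 44.4507778
  N → positive
  λ: 30′ + 0″ = 30.00000′; 61 + 30.00000/60 = 61.5000000
  hemisphere W, so the sign is −
Point 4:
  φ: 4 + 16/60 + 27.7/3600 = 4.2743611
  hemisphere S, so the sign is −
  Lon: 54 + 10/60 + 58.88/3600 = 54.1830222
  hemisphere W, so the sign is −
Point 5:
  Latitude: 44 + 25/60 + 23/3600 = 44.4230556
  N ⇒ keep positive
  Longitude: 54 + 38/60 + 38.97/3600 = 54.6441583
  W ⇒ negate

1. -72.247778, -133.950056
2. 71.195628, -165.236250
3. 44.450778, -61.500000
4. -4.274361, -54.183022
5. 44.423056, -54.644158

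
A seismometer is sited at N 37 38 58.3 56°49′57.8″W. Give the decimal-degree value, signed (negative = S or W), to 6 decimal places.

37.649528, -56.832722

φ: 38′ + 58.3″ = 38.97167′; 37 + 38.97167/60 = 37.6495278
N ⇒ keep positive
λ: 56° + 49/60 + 57.8/3600 = 56 + 0.816667 + 0.016056 = 56.8327222
W → negative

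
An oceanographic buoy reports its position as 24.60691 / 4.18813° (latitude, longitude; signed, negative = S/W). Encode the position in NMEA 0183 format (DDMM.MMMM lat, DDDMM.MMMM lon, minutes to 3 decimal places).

φ: minutes = (24.606910 − 24) × 60 = 36.41460
λ: 4° + 0.188130 × 60 = 4° 11.28780′

2436.415,N / 00411.288,E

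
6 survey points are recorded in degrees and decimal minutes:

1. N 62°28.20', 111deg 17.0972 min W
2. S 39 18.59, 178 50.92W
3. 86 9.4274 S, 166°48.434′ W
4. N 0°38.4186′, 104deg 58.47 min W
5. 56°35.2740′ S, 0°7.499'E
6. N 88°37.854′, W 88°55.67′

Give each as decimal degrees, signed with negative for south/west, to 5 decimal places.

Point 1:
  φ: 62 + 28.2/60 = 62.470000
  N → positive
  Lon: 111 + 17.0972/60 = 111.284953
  W ⇒ negate
Point 2:
  Lat: 18.59′ = 0.309833°; total 39.309833
  S → negative
  Lon: 50.92′ = 0.848667°; total 178.848667
  hemisphere W, so the sign is −
Point 3:
  Lat: 86 + 9.4274/60 = 86.157123
  hemisphere S, so the sign is −
  Lon: 166 + 48.434/60 = 166.807233
  hemisphere W, so the sign is −
Point 4:
  φ: 0 + 38.4186/60 = 0.640310
  N → positive
  Lon: 104 + 58.47/60 = 104.974500
  W → negative
Point 5:
  Lat: 35.274′ = 0.587900°; total 56.587900
  S → negative
  λ: 0 + 7.499/60 = 0.124983
  E → positive
Point 6:
  Lat: 88 + 37.854/60 = 88.630900
  N → positive
  Lon: 88 + 55.67/60 = 88.927833
  W → negative

1. 62.47000, -111.28495
2. -39.30983, -178.84867
3. -86.15712, -166.80723
4. 0.64031, -104.97450
5. -56.58790, 0.12498
6. 88.63090, -88.92783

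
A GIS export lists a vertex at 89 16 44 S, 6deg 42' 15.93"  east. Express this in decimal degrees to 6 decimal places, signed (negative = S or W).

-89.278889, 6.704425

Lat: 89° + 16/60 + 44/3600 = 89 + 0.266667 + 0.012222 = 89.2788889
hemisphere S, so the sign is −
λ: 42′ + 15.93″ = 42.26550′; 6 + 42.26550/60 = 6.7044250
E ⇒ keep positive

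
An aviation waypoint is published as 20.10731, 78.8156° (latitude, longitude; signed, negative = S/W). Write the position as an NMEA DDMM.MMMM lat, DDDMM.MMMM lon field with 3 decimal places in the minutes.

2006.439,N / 07848.936,E

φ: 20° + 0.107310 × 60 = 20° 6.43860′
λ: 78° + 0.815600 × 60 = 78° 48.93600′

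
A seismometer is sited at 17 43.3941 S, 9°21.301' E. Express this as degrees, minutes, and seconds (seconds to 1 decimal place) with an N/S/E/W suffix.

17°43′23.6″ S, 9°21′18.1″ E

φ: fractional minutes 0.39410 × 60 = 23.646″
Longitude: 21.30100′ → 21′ and 0.30100 × 60 = 18.060″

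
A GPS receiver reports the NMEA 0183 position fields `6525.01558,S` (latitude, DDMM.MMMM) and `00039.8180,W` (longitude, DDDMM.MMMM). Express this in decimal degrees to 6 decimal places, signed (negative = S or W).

-65.416926, -0.663633

Latitude: split at 2 digits → 65° and 25.01558′; 65 + 25.01558/60 = 65.4169263
S ⇒ negate
Lon: split at 3 digits → 000° and 39.818′; 0 + 39.818/60 = 0.6636333
hemisphere W, so the sign is −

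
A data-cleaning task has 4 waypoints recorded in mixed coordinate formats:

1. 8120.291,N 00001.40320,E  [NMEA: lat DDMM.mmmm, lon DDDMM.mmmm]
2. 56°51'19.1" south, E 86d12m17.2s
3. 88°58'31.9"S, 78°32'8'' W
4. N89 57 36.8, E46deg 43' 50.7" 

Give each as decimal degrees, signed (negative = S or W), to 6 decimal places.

Point 1:
  Latitude: split at 2 digits → 81° and 20.291′; 81 + 20.291/60 = 81.3381833
  N → positive
  λ: degrees = first 3 digits = 0, minutes = 1.4032; 0 + 1.4032/60 = 0.0233867
  E → positive
Point 2:
  Latitude: 51′ + 19.1″ = 51.31833′; 56 + 51.31833/60 = 56.8553056
  S ⇒ negate
  λ: 86° + 12/60 + 17.2/3600 = 86 + 0.200000 + 0.004778 = 86.2047778
  E ⇒ keep positive
Point 3:
  Lat: 88° + 58/60 + 31.9/3600 = 88 + 0.966667 + 0.008861 = 88.9755278
  S ⇒ negate
  Longitude: 78° + 32/60 + 8/3600 = 78 + 0.533333 + 0.002222 = 78.5355556
  hemisphere W, so the sign is −
Point 4:
  Lat: 89° + 57/60 + 36.8/3600 = 89 + 0.950000 + 0.010222 = 89.9602222
  N → positive
  λ: 46 + 43/60 + 50.7/3600 = 46.7307500
  E ⇒ keep positive

1. 81.338183, 0.023387
2. -56.855306, 86.204778
3. -88.975528, -78.535556
4. 89.960222, 46.730750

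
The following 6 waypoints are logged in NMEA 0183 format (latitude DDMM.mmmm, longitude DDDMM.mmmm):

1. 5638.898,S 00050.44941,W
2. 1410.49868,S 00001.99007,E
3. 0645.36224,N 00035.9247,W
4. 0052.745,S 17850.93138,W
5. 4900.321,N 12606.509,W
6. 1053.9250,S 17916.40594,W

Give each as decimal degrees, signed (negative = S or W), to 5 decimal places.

Point 1:
  φ: split at 2 digits → 56° and 38.898′; 56 + 38.898/60 = 56.648300
  S → negative
  Lon: degrees = first 3 digits = 0, minutes = 50.44941; 0 + 50.44941/60 = 0.840824
  hemisphere W, so the sign is −
Point 2:
  φ: degrees = first 2 digits = 14, minutes = 10.49868; 14 + 10.49868/60 = 14.174978
  S → negative
  Lon: split at 3 digits → 000° and 1.99007′; 0 + 1.99007/60 = 0.033168
  E → positive
Point 3:
  Lat: degrees = first 2 digits = 6, minutes = 45.36224; 6 + 45.36224/60 = 6.756037
  N ⇒ keep positive
  λ: degrees = first 3 digits = 0, minutes = 35.9247; 0 + 35.9247/60 = 0.598745
  hemisphere W, so the sign is −
Point 4:
  Lat: split at 2 digits → 00° and 52.745′; 0 + 52.745/60 = 0.879083
  S → negative
  Lon: degrees = first 3 digits = 178, minutes = 50.93138; 178 + 50.93138/60 = 178.848856
  W → negative
Point 5:
  Lat: degrees = first 2 digits = 49, minutes = 0.321; 49 + 0.321/60 = 49.005350
  N ⇒ keep positive
  Longitude: degrees = first 3 digits = 126, minutes = 6.509; 126 + 6.509/60 = 126.108483
  W → negative
Point 6:
  Lat: degrees = first 2 digits = 10, minutes = 53.925; 10 + 53.925/60 = 10.898750
  S ⇒ negate
  λ: degrees = first 3 digits = 179, minutes = 16.40594; 179 + 16.40594/60 = 179.273432
  hemisphere W, so the sign is −

1. -56.64830, -0.84082
2. -14.17498, 0.03317
3. 6.75604, -0.59875
4. -0.87908, -178.84886
5. 49.00535, -126.10848
6. -10.89875, -179.27343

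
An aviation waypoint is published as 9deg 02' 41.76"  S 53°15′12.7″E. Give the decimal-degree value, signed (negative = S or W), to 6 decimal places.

φ: 9 + 2/60 + 41.76/3600 = 9.0449333
S ⇒ negate
Longitude: 53 + 15/60 + 12.7/3600 = 53.2535278
E ⇒ keep positive

-9.044933, 53.253528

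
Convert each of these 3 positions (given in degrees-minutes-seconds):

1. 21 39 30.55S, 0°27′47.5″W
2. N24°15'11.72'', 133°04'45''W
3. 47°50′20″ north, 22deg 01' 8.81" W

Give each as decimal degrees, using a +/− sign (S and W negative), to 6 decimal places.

1. -21.658486, -0.463194
2. 24.253256, -133.079167
3. 47.838889, -22.019114

Point 1:
  Latitude: 21 + 39/60 + 30.55/3600 = 21.6584861
  hemisphere S, so the sign is −
  λ: 27′ + 47.5″ = 27.79167′; 0 + 27.79167/60 = 0.4631944
  W ⇒ negate
Point 2:
  Lat: 15′ + 11.72″ = 15.19533′; 24 + 15.19533/60 = 24.2532556
  N ⇒ keep positive
  λ: 4′ + 45″ = 4.75000′; 133 + 4.75000/60 = 133.0791667
  W → negative
Point 3:
  Latitude: 47 + 50/60 + 20/3600 = 47.8388889
  N → positive
  λ: 1′ + 8.81″ = 1.14683′; 22 + 1.14683/60 = 22.0191139
  W → negative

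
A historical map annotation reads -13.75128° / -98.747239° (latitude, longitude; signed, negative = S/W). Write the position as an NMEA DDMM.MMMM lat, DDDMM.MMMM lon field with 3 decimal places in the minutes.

Latitude is negative → S; |value| = 13.751280
φ: fractional part 0.751280 → 45.07680 minutes
Longitude is negative → W; |value| = 98.747239
λ: fractional part 0.747239 → 44.83434 minutes

1345.077,S / 09844.834,W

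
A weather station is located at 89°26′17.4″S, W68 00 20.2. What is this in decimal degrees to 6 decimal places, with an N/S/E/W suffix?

φ: 89° + 26/60 + 17.4/3600 = 89 + 0.433333 + 0.004833 = 89.4381667
Longitude: 68° + 0/60 + 20.2/3600 = 68 + 0.000000 + 0.005611 = 68.0056111

89.438167° S, 68.005611° W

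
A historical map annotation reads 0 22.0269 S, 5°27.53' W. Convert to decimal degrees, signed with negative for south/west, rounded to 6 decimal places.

φ: 22.0269′ = 0.367115°; total 0.3671150
hemisphere S, so the sign is −
Longitude: 5 + 27.53/60 = 5.4588333
hemisphere W, so the sign is −

-0.367115, -5.458833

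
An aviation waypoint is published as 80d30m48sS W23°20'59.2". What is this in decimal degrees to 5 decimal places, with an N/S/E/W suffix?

80.51333° S, 23.34978° W

φ: 80° + 30/60 + 48/3600 = 80 + 0.500000 + 0.013333 = 80.513333
Longitude: 20′ + 59.2″ = 20.98667′; 23 + 20.98667/60 = 23.349778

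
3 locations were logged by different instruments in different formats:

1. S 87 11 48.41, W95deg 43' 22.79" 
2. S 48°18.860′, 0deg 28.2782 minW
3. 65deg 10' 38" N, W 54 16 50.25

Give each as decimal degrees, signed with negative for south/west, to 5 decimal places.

Point 1:
  Latitude: 11′ + 48.41″ = 11.80683′; 87 + 11.80683/60 = 87.196781
  S → negative
  Lon: 95° + 43/60 + 22.79/3600 = 95 + 0.716667 + 0.006331 = 95.722997
  W → negative
Point 2:
  Lat: 18.86′ = 0.314333°; total 48.314333
  S → negative
  Lon: 28.2782′ = 0.471303°; total 0.471303
  hemisphere W, so the sign is −
Point 3:
  Lat: 10′ + 38″ = 10.63333′; 65 + 10.63333/60 = 65.177222
  N ⇒ keep positive
  λ: 54° + 16/60 + 50.25/3600 = 54 + 0.266667 + 0.013958 = 54.280625
  W → negative

1. -87.19678, -95.72300
2. -48.31433, -0.47130
3. 65.17722, -54.28063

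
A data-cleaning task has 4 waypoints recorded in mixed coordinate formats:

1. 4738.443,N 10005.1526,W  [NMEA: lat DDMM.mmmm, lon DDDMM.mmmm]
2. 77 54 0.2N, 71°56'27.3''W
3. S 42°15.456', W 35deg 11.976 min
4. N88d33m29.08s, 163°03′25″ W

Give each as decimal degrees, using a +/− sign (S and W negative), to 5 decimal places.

1. 47.64072, -100.08588
2. 77.90006, -71.94092
3. -42.25760, -35.19960
4. 88.55808, -163.05694

Point 1:
  Lat: degrees = first 2 digits = 47, minutes = 38.443; 47 + 38.443/60 = 47.640717
  N → positive
  λ: split at 3 digits → 100° and 5.1526′; 100 + 5.1526/60 = 100.085877
  W ⇒ negate
Point 2:
  Lat: 77° + 54/60 + 0.2/3600 = 77 + 0.900000 + 0.000056 = 77.900056
  N ⇒ keep positive
  Lon: 56′ + 27.3″ = 56.45500′; 71 + 56.45500/60 = 71.940917
  W → negative
Point 3:
  Latitude: 42 + 15.456/60 = 42.257600
  hemisphere S, so the sign is −
  Lon: 35 + 11.976/60 = 35.199600
  hemisphere W, so the sign is −
Point 4:
  φ: 88° + 33/60 + 29.08/3600 = 88 + 0.550000 + 0.008078 = 88.558078
  N → positive
  Longitude: 3′ + 25″ = 3.41667′; 163 + 3.41667/60 = 163.056944
  hemisphere W, so the sign is −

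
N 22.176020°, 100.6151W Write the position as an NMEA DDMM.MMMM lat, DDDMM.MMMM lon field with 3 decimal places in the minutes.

Lat: minutes = (22.176020 − 22) × 60 = 10.56120
Longitude: minutes = (100.615100 − 100) × 60 = 36.90600

2210.561,N / 10036.906,W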